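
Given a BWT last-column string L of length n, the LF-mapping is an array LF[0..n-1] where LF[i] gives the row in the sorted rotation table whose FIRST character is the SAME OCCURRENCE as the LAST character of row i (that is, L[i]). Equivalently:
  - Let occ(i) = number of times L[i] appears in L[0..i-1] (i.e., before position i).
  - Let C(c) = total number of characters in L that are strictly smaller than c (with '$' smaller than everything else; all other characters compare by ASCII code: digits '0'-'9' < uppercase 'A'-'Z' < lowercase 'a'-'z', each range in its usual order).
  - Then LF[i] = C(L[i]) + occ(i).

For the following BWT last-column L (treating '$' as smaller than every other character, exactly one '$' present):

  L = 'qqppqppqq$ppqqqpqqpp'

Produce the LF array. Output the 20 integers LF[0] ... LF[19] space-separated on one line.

Answer: 10 11 1 2 12 3 4 13 14 0 5 6 15 16 17 7 18 19 8 9

Derivation:
Char counts: '$':1, 'p':9, 'q':10
C (first-col start): C('$')=0, C('p')=1, C('q')=10
L[0]='q': occ=0, LF[0]=C('q')+0=10+0=10
L[1]='q': occ=1, LF[1]=C('q')+1=10+1=11
L[2]='p': occ=0, LF[2]=C('p')+0=1+0=1
L[3]='p': occ=1, LF[3]=C('p')+1=1+1=2
L[4]='q': occ=2, LF[4]=C('q')+2=10+2=12
L[5]='p': occ=2, LF[5]=C('p')+2=1+2=3
L[6]='p': occ=3, LF[6]=C('p')+3=1+3=4
L[7]='q': occ=3, LF[7]=C('q')+3=10+3=13
L[8]='q': occ=4, LF[8]=C('q')+4=10+4=14
L[9]='$': occ=0, LF[9]=C('$')+0=0+0=0
L[10]='p': occ=4, LF[10]=C('p')+4=1+4=5
L[11]='p': occ=5, LF[11]=C('p')+5=1+5=6
L[12]='q': occ=5, LF[12]=C('q')+5=10+5=15
L[13]='q': occ=6, LF[13]=C('q')+6=10+6=16
L[14]='q': occ=7, LF[14]=C('q')+7=10+7=17
L[15]='p': occ=6, LF[15]=C('p')+6=1+6=7
L[16]='q': occ=8, LF[16]=C('q')+8=10+8=18
L[17]='q': occ=9, LF[17]=C('q')+9=10+9=19
L[18]='p': occ=7, LF[18]=C('p')+7=1+7=8
L[19]='p': occ=8, LF[19]=C('p')+8=1+8=9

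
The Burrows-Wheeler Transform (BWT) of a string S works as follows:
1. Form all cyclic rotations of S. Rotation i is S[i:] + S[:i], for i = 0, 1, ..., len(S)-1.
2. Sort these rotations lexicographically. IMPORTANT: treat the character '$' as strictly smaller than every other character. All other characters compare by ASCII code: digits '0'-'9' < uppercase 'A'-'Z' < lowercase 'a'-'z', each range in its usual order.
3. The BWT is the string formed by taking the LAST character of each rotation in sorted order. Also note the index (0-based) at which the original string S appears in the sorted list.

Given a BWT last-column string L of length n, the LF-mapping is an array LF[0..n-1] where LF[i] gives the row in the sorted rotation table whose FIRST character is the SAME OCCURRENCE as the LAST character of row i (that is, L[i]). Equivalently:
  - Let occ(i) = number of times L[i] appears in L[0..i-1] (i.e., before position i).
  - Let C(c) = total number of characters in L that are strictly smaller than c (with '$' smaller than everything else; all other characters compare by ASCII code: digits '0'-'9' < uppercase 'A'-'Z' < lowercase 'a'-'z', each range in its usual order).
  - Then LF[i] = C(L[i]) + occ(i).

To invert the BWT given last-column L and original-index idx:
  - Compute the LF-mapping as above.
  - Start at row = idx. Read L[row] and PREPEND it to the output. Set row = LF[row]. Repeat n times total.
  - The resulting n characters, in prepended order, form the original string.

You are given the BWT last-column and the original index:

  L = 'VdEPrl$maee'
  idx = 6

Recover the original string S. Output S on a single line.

LF mapping: 3 5 1 2 10 8 0 9 4 6 7
Walk LF starting at row 6, prepending L[row]:
  step 1: row=6, L[6]='$', prepend. Next row=LF[6]=0
  step 2: row=0, L[0]='V', prepend. Next row=LF[0]=3
  step 3: row=3, L[3]='P', prepend. Next row=LF[3]=2
  step 4: row=2, L[2]='E', prepend. Next row=LF[2]=1
  step 5: row=1, L[1]='d', prepend. Next row=LF[1]=5
  step 6: row=5, L[5]='l', prepend. Next row=LF[5]=8
  step 7: row=8, L[8]='a', prepend. Next row=LF[8]=4
  step 8: row=4, L[4]='r', prepend. Next row=LF[4]=10
  step 9: row=10, L[10]='e', prepend. Next row=LF[10]=7
  step 10: row=7, L[7]='m', prepend. Next row=LF[7]=9
  step 11: row=9, L[9]='e', prepend. Next row=LF[9]=6
Reversed output: emeraldEPV$

Answer: emeraldEPV$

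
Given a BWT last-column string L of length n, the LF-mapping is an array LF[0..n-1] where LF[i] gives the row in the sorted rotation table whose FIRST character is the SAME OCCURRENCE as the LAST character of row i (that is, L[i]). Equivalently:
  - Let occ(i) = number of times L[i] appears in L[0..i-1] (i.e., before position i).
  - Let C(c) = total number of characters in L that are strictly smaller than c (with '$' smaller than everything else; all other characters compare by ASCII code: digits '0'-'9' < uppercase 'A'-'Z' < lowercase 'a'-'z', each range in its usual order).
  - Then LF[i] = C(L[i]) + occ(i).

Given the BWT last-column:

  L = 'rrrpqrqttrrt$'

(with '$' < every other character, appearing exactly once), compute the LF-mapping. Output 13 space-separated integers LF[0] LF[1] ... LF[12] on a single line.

Answer: 4 5 6 1 2 7 3 10 11 8 9 12 0

Derivation:
Char counts: '$':1, 'p':1, 'q':2, 'r':6, 't':3
C (first-col start): C('$')=0, C('p')=1, C('q')=2, C('r')=4, C('t')=10
L[0]='r': occ=0, LF[0]=C('r')+0=4+0=4
L[1]='r': occ=1, LF[1]=C('r')+1=4+1=5
L[2]='r': occ=2, LF[2]=C('r')+2=4+2=6
L[3]='p': occ=0, LF[3]=C('p')+0=1+0=1
L[4]='q': occ=0, LF[4]=C('q')+0=2+0=2
L[5]='r': occ=3, LF[5]=C('r')+3=4+3=7
L[6]='q': occ=1, LF[6]=C('q')+1=2+1=3
L[7]='t': occ=0, LF[7]=C('t')+0=10+0=10
L[8]='t': occ=1, LF[8]=C('t')+1=10+1=11
L[9]='r': occ=4, LF[9]=C('r')+4=4+4=8
L[10]='r': occ=5, LF[10]=C('r')+5=4+5=9
L[11]='t': occ=2, LF[11]=C('t')+2=10+2=12
L[12]='$': occ=0, LF[12]=C('$')+0=0+0=0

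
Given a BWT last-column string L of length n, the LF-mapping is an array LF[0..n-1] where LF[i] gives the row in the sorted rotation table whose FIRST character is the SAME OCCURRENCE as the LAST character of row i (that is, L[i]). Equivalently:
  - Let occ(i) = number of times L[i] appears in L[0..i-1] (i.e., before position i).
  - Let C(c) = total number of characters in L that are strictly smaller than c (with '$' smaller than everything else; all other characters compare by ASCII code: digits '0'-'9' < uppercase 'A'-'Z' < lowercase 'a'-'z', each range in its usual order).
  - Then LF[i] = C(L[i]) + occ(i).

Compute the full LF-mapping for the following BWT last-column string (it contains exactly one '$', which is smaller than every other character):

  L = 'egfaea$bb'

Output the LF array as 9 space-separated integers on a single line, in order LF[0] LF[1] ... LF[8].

Answer: 5 8 7 1 6 2 0 3 4

Derivation:
Char counts: '$':1, 'a':2, 'b':2, 'e':2, 'f':1, 'g':1
C (first-col start): C('$')=0, C('a')=1, C('b')=3, C('e')=5, C('f')=7, C('g')=8
L[0]='e': occ=0, LF[0]=C('e')+0=5+0=5
L[1]='g': occ=0, LF[1]=C('g')+0=8+0=8
L[2]='f': occ=0, LF[2]=C('f')+0=7+0=7
L[3]='a': occ=0, LF[3]=C('a')+0=1+0=1
L[4]='e': occ=1, LF[4]=C('e')+1=5+1=6
L[5]='a': occ=1, LF[5]=C('a')+1=1+1=2
L[6]='$': occ=0, LF[6]=C('$')+0=0+0=0
L[7]='b': occ=0, LF[7]=C('b')+0=3+0=3
L[8]='b': occ=1, LF[8]=C('b')+1=3+1=4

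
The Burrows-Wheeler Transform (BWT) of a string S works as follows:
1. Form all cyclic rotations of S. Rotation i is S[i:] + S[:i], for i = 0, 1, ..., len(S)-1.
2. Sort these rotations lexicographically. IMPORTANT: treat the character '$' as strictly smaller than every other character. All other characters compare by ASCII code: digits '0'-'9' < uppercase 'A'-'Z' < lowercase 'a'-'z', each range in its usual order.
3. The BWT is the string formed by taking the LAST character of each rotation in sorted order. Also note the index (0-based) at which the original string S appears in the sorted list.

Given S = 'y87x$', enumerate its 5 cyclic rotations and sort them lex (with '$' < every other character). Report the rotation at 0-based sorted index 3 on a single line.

Answer: x$y87

Derivation:
All 5 rotations (rotation i = S[i:]+S[:i]):
  rot[0] = y87x$
  rot[1] = 87x$y
  rot[2] = 7x$y8
  rot[3] = x$y87
  rot[4] = $y87x
Sorted (with $ < everything):
  sorted[0] = $y87x
  sorted[1] = 7x$y8
  sorted[2] = 87x$y
  sorted[3] = x$y87
  sorted[4] = y87x$
sorted[3] = x$y87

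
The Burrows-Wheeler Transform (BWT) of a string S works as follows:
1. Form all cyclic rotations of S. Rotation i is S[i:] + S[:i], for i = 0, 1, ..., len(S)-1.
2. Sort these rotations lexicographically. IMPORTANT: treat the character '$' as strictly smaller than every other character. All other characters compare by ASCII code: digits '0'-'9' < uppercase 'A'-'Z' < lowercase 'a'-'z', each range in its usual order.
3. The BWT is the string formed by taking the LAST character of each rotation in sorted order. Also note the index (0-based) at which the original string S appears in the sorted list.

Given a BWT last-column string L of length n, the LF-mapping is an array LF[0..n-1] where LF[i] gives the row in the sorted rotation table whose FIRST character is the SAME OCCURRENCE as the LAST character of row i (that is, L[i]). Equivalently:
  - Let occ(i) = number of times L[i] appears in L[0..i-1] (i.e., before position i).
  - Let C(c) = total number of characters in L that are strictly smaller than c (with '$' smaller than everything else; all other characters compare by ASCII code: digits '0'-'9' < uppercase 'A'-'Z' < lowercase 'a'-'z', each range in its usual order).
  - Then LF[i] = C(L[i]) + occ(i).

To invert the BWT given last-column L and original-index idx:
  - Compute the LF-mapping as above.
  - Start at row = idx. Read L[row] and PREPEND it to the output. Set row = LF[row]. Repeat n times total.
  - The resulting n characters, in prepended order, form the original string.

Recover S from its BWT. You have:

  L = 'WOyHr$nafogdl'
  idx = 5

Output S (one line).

Answer: dragonflyOHW$

Derivation:
LF mapping: 3 2 12 1 11 0 9 4 6 10 7 5 8
Walk LF starting at row 5, prepending L[row]:
  step 1: row=5, L[5]='$', prepend. Next row=LF[5]=0
  step 2: row=0, L[0]='W', prepend. Next row=LF[0]=3
  step 3: row=3, L[3]='H', prepend. Next row=LF[3]=1
  step 4: row=1, L[1]='O', prepend. Next row=LF[1]=2
  step 5: row=2, L[2]='y', prepend. Next row=LF[2]=12
  step 6: row=12, L[12]='l', prepend. Next row=LF[12]=8
  step 7: row=8, L[8]='f', prepend. Next row=LF[8]=6
  step 8: row=6, L[6]='n', prepend. Next row=LF[6]=9
  step 9: row=9, L[9]='o', prepend. Next row=LF[9]=10
  step 10: row=10, L[10]='g', prepend. Next row=LF[10]=7
  step 11: row=7, L[7]='a', prepend. Next row=LF[7]=4
  step 12: row=4, L[4]='r', prepend. Next row=LF[4]=11
  step 13: row=11, L[11]='d', prepend. Next row=LF[11]=5
Reversed output: dragonflyOHW$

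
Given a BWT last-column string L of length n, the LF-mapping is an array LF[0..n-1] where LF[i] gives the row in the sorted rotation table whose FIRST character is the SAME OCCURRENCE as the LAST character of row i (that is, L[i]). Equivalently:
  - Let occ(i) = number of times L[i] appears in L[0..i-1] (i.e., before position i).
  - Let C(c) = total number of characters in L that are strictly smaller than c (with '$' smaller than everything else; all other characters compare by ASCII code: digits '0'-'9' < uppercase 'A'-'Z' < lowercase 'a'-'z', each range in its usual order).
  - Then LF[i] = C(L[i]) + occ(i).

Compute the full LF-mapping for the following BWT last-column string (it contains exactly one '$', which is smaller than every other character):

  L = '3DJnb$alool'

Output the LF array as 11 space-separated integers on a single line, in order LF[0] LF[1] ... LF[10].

Char counts: '$':1, '3':1, 'D':1, 'J':1, 'a':1, 'b':1, 'l':2, 'n':1, 'o':2
C (first-col start): C('$')=0, C('3')=1, C('D')=2, C('J')=3, C('a')=4, C('b')=5, C('l')=6, C('n')=8, C('o')=9
L[0]='3': occ=0, LF[0]=C('3')+0=1+0=1
L[1]='D': occ=0, LF[1]=C('D')+0=2+0=2
L[2]='J': occ=0, LF[2]=C('J')+0=3+0=3
L[3]='n': occ=0, LF[3]=C('n')+0=8+0=8
L[4]='b': occ=0, LF[4]=C('b')+0=5+0=5
L[5]='$': occ=0, LF[5]=C('$')+0=0+0=0
L[6]='a': occ=0, LF[6]=C('a')+0=4+0=4
L[7]='l': occ=0, LF[7]=C('l')+0=6+0=6
L[8]='o': occ=0, LF[8]=C('o')+0=9+0=9
L[9]='o': occ=1, LF[9]=C('o')+1=9+1=10
L[10]='l': occ=1, LF[10]=C('l')+1=6+1=7

Answer: 1 2 3 8 5 0 4 6 9 10 7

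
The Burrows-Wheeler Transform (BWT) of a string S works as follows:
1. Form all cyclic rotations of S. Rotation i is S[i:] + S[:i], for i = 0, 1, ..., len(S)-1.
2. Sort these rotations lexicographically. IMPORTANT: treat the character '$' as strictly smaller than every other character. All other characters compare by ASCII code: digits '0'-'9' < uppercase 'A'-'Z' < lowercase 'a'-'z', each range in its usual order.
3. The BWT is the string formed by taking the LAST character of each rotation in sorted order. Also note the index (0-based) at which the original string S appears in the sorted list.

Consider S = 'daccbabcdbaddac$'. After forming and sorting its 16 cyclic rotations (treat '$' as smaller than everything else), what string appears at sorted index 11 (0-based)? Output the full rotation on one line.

All 16 rotations (rotation i = S[i:]+S[:i]):
  rot[0] = daccbabcdbaddac$
  rot[1] = accbabcdbaddac$d
  rot[2] = ccbabcdbaddac$da
  rot[3] = cbabcdbaddac$dac
  rot[4] = babcdbaddac$dacc
  rot[5] = abcdbaddac$daccb
  rot[6] = bcdbaddac$daccba
  rot[7] = cdbaddac$daccbab
  rot[8] = dbaddac$daccbabc
  rot[9] = baddac$daccbabcd
  rot[10] = addac$daccbabcdb
  rot[11] = ddac$daccbabcdba
  rot[12] = dac$daccbabcdbad
  rot[13] = ac$daccbabcdbadd
  rot[14] = c$daccbabcdbadda
  rot[15] = $daccbabcdbaddac
Sorted (with $ < everything):
  sorted[0] = $daccbabcdbaddac
  sorted[1] = abcdbaddac$daccb
  sorted[2] = ac$daccbabcdbadd
  sorted[3] = accbabcdbaddac$d
  sorted[4] = addac$daccbabcdb
  sorted[5] = babcdbaddac$dacc
  sorted[6] = baddac$daccbabcd
  sorted[7] = bcdbaddac$daccba
  sorted[8] = c$daccbabcdbadda
  sorted[9] = cbabcdbaddac$dac
  sorted[10] = ccbabcdbaddac$da
  sorted[11] = cdbaddac$daccbab
  sorted[12] = dac$daccbabcdbad
  sorted[13] = daccbabcdbaddac$
  sorted[14] = dbaddac$daccbabc
  sorted[15] = ddac$daccbabcdba
sorted[11] = cdbaddac$daccbab

Answer: cdbaddac$daccbab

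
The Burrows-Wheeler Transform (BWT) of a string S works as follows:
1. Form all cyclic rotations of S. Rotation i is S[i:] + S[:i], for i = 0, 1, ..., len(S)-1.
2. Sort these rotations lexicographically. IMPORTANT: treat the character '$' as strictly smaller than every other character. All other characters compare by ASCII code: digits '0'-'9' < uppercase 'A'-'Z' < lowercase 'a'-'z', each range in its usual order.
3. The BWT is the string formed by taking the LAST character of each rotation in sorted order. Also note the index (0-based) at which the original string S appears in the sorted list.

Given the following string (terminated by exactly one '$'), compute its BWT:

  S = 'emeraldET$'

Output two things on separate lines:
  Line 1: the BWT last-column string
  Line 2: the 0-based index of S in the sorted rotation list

All 10 rotations (rotation i = S[i:]+S[:i]):
  rot[0] = emeraldET$
  rot[1] = meraldET$e
  rot[2] = eraldET$em
  rot[3] = raldET$eme
  rot[4] = aldET$emer
  rot[5] = ldET$emera
  rot[6] = dET$emeral
  rot[7] = ET$emerald
  rot[8] = T$emeraldE
  rot[9] = $emeraldET
Sorted (with $ < everything):
  sorted[0] = $emeraldET  (last char: 'T')
  sorted[1] = ET$emerald  (last char: 'd')
  sorted[2] = T$emeraldE  (last char: 'E')
  sorted[3] = aldET$emer  (last char: 'r')
  sorted[4] = dET$emeral  (last char: 'l')
  sorted[5] = emeraldET$  (last char: '$')
  sorted[6] = eraldET$em  (last char: 'm')
  sorted[7] = ldET$emera  (last char: 'a')
  sorted[8] = meraldET$e  (last char: 'e')
  sorted[9] = raldET$eme  (last char: 'e')
Last column: TdErl$maee
Original string S is at sorted index 5

Answer: TdErl$maee
5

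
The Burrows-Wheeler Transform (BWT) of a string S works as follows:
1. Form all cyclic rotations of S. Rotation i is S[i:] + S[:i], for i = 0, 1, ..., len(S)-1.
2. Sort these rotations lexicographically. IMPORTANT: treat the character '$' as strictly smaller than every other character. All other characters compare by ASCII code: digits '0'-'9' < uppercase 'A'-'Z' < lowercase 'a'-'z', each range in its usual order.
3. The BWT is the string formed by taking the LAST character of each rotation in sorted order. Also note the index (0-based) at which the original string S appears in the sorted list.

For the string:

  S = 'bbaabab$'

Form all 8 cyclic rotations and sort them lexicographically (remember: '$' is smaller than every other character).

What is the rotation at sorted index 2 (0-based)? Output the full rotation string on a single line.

All 8 rotations (rotation i = S[i:]+S[:i]):
  rot[0] = bbaabab$
  rot[1] = baabab$b
  rot[2] = aabab$bb
  rot[3] = abab$bba
  rot[4] = bab$bbaa
  rot[5] = ab$bbaab
  rot[6] = b$bbaaba
  rot[7] = $bbaabab
Sorted (with $ < everything):
  sorted[0] = $bbaabab
  sorted[1] = aabab$bb
  sorted[2] = ab$bbaab
  sorted[3] = abab$bba
  sorted[4] = b$bbaaba
  sorted[5] = baabab$b
  sorted[6] = bab$bbaa
  sorted[7] = bbaabab$
sorted[2] = ab$bbaab

Answer: ab$bbaab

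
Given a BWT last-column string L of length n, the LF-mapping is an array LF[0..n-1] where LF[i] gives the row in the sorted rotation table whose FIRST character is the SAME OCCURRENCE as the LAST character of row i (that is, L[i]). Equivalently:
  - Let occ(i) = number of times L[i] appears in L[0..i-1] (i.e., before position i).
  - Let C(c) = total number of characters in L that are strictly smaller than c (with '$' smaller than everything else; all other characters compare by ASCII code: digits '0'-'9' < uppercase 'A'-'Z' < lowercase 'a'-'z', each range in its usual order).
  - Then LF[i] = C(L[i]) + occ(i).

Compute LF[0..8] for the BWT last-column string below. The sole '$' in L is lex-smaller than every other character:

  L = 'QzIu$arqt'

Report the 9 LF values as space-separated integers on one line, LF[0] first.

Char counts: '$':1, 'I':1, 'Q':1, 'a':1, 'q':1, 'r':1, 't':1, 'u':1, 'z':1
C (first-col start): C('$')=0, C('I')=1, C('Q')=2, C('a')=3, C('q')=4, C('r')=5, C('t')=6, C('u')=7, C('z')=8
L[0]='Q': occ=0, LF[0]=C('Q')+0=2+0=2
L[1]='z': occ=0, LF[1]=C('z')+0=8+0=8
L[2]='I': occ=0, LF[2]=C('I')+0=1+0=1
L[3]='u': occ=0, LF[3]=C('u')+0=7+0=7
L[4]='$': occ=0, LF[4]=C('$')+0=0+0=0
L[5]='a': occ=0, LF[5]=C('a')+0=3+0=3
L[6]='r': occ=0, LF[6]=C('r')+0=5+0=5
L[7]='q': occ=0, LF[7]=C('q')+0=4+0=4
L[8]='t': occ=0, LF[8]=C('t')+0=6+0=6

Answer: 2 8 1 7 0 3 5 4 6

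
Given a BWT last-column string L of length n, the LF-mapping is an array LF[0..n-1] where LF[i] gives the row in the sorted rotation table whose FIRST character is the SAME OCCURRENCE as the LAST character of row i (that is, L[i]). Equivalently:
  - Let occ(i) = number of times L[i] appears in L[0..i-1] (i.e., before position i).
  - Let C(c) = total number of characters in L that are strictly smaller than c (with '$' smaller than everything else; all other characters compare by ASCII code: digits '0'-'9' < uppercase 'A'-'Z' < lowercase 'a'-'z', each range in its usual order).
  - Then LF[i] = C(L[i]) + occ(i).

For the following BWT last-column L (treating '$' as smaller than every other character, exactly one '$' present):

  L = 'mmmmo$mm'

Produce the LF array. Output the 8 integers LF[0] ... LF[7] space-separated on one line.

Answer: 1 2 3 4 7 0 5 6

Derivation:
Char counts: '$':1, 'm':6, 'o':1
C (first-col start): C('$')=0, C('m')=1, C('o')=7
L[0]='m': occ=0, LF[0]=C('m')+0=1+0=1
L[1]='m': occ=1, LF[1]=C('m')+1=1+1=2
L[2]='m': occ=2, LF[2]=C('m')+2=1+2=3
L[3]='m': occ=3, LF[3]=C('m')+3=1+3=4
L[4]='o': occ=0, LF[4]=C('o')+0=7+0=7
L[5]='$': occ=0, LF[5]=C('$')+0=0+0=0
L[6]='m': occ=4, LF[6]=C('m')+4=1+4=5
L[7]='m': occ=5, LF[7]=C('m')+5=1+5=6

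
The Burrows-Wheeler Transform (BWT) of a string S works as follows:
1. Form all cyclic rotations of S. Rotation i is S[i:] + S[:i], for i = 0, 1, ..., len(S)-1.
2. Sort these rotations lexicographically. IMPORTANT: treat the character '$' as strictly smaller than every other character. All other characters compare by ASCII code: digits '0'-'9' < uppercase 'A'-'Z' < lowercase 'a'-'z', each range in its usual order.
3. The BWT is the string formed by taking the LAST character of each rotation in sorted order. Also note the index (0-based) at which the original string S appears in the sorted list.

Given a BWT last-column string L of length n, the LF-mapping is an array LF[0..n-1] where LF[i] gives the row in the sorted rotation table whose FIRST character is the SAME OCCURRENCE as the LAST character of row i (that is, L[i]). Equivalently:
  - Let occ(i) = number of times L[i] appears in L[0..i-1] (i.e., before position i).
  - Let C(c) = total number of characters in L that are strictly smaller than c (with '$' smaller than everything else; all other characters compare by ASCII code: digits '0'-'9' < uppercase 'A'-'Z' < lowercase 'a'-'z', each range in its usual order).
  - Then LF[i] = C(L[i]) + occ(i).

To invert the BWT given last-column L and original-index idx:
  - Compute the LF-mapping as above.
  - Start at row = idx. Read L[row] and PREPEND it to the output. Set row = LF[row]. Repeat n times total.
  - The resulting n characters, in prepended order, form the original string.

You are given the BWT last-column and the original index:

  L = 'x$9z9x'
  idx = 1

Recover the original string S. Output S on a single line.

Answer: 99xzx$

Derivation:
LF mapping: 3 0 1 5 2 4
Walk LF starting at row 1, prepending L[row]:
  step 1: row=1, L[1]='$', prepend. Next row=LF[1]=0
  step 2: row=0, L[0]='x', prepend. Next row=LF[0]=3
  step 3: row=3, L[3]='z', prepend. Next row=LF[3]=5
  step 4: row=5, L[5]='x', prepend. Next row=LF[5]=4
  step 5: row=4, L[4]='9', prepend. Next row=LF[4]=2
  step 6: row=2, L[2]='9', prepend. Next row=LF[2]=1
Reversed output: 99xzx$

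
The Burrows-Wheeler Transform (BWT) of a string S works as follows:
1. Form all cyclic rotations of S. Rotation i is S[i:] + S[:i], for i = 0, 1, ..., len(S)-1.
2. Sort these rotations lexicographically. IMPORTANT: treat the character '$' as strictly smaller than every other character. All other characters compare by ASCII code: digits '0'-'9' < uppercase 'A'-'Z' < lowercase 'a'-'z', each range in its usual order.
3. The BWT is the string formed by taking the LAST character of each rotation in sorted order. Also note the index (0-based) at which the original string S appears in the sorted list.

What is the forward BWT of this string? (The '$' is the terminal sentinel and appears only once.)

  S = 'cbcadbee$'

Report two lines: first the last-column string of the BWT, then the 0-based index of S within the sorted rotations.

All 9 rotations (rotation i = S[i:]+S[:i]):
  rot[0] = cbcadbee$
  rot[1] = bcadbee$c
  rot[2] = cadbee$cb
  rot[3] = adbee$cbc
  rot[4] = dbee$cbca
  rot[5] = bee$cbcad
  rot[6] = ee$cbcadb
  rot[7] = e$cbcadbe
  rot[8] = $cbcadbee
Sorted (with $ < everything):
  sorted[0] = $cbcadbee  (last char: 'e')
  sorted[1] = adbee$cbc  (last char: 'c')
  sorted[2] = bcadbee$c  (last char: 'c')
  sorted[3] = bee$cbcad  (last char: 'd')
  sorted[4] = cadbee$cb  (last char: 'b')
  sorted[5] = cbcadbee$  (last char: '$')
  sorted[6] = dbee$cbca  (last char: 'a')
  sorted[7] = e$cbcadbe  (last char: 'e')
  sorted[8] = ee$cbcadb  (last char: 'b')
Last column: eccdb$aeb
Original string S is at sorted index 5

Answer: eccdb$aeb
5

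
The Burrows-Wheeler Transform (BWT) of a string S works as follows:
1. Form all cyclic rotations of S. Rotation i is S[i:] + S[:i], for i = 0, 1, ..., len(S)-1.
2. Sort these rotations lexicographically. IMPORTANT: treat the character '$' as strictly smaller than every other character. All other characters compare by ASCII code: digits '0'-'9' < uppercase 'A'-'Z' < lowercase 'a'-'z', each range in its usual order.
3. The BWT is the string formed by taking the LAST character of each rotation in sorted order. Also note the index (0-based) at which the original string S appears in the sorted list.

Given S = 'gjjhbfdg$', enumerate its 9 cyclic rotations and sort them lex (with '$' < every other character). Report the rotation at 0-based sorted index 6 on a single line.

Answer: hbfdg$gjj

Derivation:
All 9 rotations (rotation i = S[i:]+S[:i]):
  rot[0] = gjjhbfdg$
  rot[1] = jjhbfdg$g
  rot[2] = jhbfdg$gj
  rot[3] = hbfdg$gjj
  rot[4] = bfdg$gjjh
  rot[5] = fdg$gjjhb
  rot[6] = dg$gjjhbf
  rot[7] = g$gjjhbfd
  rot[8] = $gjjhbfdg
Sorted (with $ < everything):
  sorted[0] = $gjjhbfdg
  sorted[1] = bfdg$gjjh
  sorted[2] = dg$gjjhbf
  sorted[3] = fdg$gjjhb
  sorted[4] = g$gjjhbfd
  sorted[5] = gjjhbfdg$
  sorted[6] = hbfdg$gjj
  sorted[7] = jhbfdg$gj
  sorted[8] = jjhbfdg$g
sorted[6] = hbfdg$gjj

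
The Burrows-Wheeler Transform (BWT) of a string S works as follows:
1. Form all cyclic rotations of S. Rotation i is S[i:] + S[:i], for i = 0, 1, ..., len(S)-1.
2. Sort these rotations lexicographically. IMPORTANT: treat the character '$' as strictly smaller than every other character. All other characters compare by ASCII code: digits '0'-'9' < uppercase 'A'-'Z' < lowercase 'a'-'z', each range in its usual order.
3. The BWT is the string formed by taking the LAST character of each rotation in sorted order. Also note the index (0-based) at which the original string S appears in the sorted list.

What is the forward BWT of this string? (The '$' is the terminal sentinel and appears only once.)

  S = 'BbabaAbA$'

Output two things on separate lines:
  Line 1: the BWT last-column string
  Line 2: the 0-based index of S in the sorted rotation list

Answer: Aba$bbAaB
3

Derivation:
All 9 rotations (rotation i = S[i:]+S[:i]):
  rot[0] = BbabaAbA$
  rot[1] = babaAbA$B
  rot[2] = abaAbA$Bb
  rot[3] = baAbA$Bba
  rot[4] = aAbA$Bbab
  rot[5] = AbA$Bbaba
  rot[6] = bA$BbabaA
  rot[7] = A$BbabaAb
  rot[8] = $BbabaAbA
Sorted (with $ < everything):
  sorted[0] = $BbabaAbA  (last char: 'A')
  sorted[1] = A$BbabaAb  (last char: 'b')
  sorted[2] = AbA$Bbaba  (last char: 'a')
  sorted[3] = BbabaAbA$  (last char: '$')
  sorted[4] = aAbA$Bbab  (last char: 'b')
  sorted[5] = abaAbA$Bb  (last char: 'b')
  sorted[6] = bA$BbabaA  (last char: 'A')
  sorted[7] = baAbA$Bba  (last char: 'a')
  sorted[8] = babaAbA$B  (last char: 'B')
Last column: Aba$bbAaB
Original string S is at sorted index 3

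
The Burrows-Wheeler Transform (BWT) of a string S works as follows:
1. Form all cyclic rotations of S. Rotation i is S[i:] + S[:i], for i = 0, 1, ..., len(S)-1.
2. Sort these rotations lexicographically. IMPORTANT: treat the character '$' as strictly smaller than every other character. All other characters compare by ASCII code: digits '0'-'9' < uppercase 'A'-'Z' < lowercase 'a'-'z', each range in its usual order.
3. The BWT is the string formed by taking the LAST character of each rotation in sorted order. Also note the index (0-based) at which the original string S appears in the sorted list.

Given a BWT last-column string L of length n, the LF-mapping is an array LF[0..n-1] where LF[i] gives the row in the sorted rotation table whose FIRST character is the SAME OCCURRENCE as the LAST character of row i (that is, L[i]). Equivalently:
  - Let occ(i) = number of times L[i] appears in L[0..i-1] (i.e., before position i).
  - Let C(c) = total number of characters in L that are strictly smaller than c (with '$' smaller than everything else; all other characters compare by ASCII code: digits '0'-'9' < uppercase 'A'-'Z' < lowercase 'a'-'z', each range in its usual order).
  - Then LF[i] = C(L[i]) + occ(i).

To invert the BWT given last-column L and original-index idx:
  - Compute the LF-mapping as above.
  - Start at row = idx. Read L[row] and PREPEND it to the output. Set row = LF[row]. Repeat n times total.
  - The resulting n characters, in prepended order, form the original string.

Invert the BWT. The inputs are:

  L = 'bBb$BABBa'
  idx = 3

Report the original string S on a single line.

Answer: BBabBABb$

Derivation:
LF mapping: 7 2 8 0 3 1 4 5 6
Walk LF starting at row 3, prepending L[row]:
  step 1: row=3, L[3]='$', prepend. Next row=LF[3]=0
  step 2: row=0, L[0]='b', prepend. Next row=LF[0]=7
  step 3: row=7, L[7]='B', prepend. Next row=LF[7]=5
  step 4: row=5, L[5]='A', prepend. Next row=LF[5]=1
  step 5: row=1, L[1]='B', prepend. Next row=LF[1]=2
  step 6: row=2, L[2]='b', prepend. Next row=LF[2]=8
  step 7: row=8, L[8]='a', prepend. Next row=LF[8]=6
  step 8: row=6, L[6]='B', prepend. Next row=LF[6]=4
  step 9: row=4, L[4]='B', prepend. Next row=LF[4]=3
Reversed output: BBabBABb$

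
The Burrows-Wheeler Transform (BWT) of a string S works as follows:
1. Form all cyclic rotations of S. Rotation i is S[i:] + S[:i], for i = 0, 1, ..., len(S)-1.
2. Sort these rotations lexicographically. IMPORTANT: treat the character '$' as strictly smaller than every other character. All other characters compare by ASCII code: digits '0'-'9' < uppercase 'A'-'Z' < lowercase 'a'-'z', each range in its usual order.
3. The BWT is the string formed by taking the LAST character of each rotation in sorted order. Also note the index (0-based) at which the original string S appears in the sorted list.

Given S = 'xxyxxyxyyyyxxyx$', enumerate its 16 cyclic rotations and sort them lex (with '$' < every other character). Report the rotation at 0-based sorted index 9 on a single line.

All 16 rotations (rotation i = S[i:]+S[:i]):
  rot[0] = xxyxxyxyyyyxxyx$
  rot[1] = xyxxyxyyyyxxyx$x
  rot[2] = yxxyxyyyyxxyx$xx
  rot[3] = xxyxyyyyxxyx$xxy
  rot[4] = xyxyyyyxxyx$xxyx
  rot[5] = yxyyyyxxyx$xxyxx
  rot[6] = xyyyyxxyx$xxyxxy
  rot[7] = yyyyxxyx$xxyxxyx
  rot[8] = yyyxxyx$xxyxxyxy
  rot[9] = yyxxyx$xxyxxyxyy
  rot[10] = yxxyx$xxyxxyxyyy
  rot[11] = xxyx$xxyxxyxyyyy
  rot[12] = xyx$xxyxxyxyyyyx
  rot[13] = yx$xxyxxyxyyyyxx
  rot[14] = x$xxyxxyxyyyyxxy
  rot[15] = $xxyxxyxyyyyxxyx
Sorted (with $ < everything):
  sorted[0] = $xxyxxyxyyyyxxyx
  sorted[1] = x$xxyxxyxyyyyxxy
  sorted[2] = xxyx$xxyxxyxyyyy
  sorted[3] = xxyxxyxyyyyxxyx$
  sorted[4] = xxyxyyyyxxyx$xxy
  sorted[5] = xyx$xxyxxyxyyyyx
  sorted[6] = xyxxyxyyyyxxyx$x
  sorted[7] = xyxyyyyxxyx$xxyx
  sorted[8] = xyyyyxxyx$xxyxxy
  sorted[9] = yx$xxyxxyxyyyyxx
  sorted[10] = yxxyx$xxyxxyxyyy
  sorted[11] = yxxyxyyyyxxyx$xx
  sorted[12] = yxyyyyxxyx$xxyxx
  sorted[13] = yyxxyx$xxyxxyxyy
  sorted[14] = yyyxxyx$xxyxxyxy
  sorted[15] = yyyyxxyx$xxyxxyx
sorted[9] = yx$xxyxxyxyyyyxx

Answer: yx$xxyxxyxyyyyxx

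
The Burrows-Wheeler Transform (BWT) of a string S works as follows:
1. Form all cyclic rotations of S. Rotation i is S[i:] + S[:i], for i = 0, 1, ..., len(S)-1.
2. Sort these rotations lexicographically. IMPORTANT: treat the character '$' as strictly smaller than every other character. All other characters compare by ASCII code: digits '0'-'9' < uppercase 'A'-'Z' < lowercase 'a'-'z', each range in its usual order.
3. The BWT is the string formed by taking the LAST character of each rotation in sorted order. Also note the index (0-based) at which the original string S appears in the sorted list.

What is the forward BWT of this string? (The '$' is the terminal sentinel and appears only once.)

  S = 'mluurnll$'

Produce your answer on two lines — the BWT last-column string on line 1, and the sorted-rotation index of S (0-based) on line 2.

All 9 rotations (rotation i = S[i:]+S[:i]):
  rot[0] = mluurnll$
  rot[1] = luurnll$m
  rot[2] = uurnll$ml
  rot[3] = urnll$mlu
  rot[4] = rnll$mluu
  rot[5] = nll$mluur
  rot[6] = ll$mluurn
  rot[7] = l$mluurnl
  rot[8] = $mluurnll
Sorted (with $ < everything):
  sorted[0] = $mluurnll  (last char: 'l')
  sorted[1] = l$mluurnl  (last char: 'l')
  sorted[2] = ll$mluurn  (last char: 'n')
  sorted[3] = luurnll$m  (last char: 'm')
  sorted[4] = mluurnll$  (last char: '$')
  sorted[5] = nll$mluur  (last char: 'r')
  sorted[6] = rnll$mluu  (last char: 'u')
  sorted[7] = urnll$mlu  (last char: 'u')
  sorted[8] = uurnll$ml  (last char: 'l')
Last column: llnm$ruul
Original string S is at sorted index 4

Answer: llnm$ruul
4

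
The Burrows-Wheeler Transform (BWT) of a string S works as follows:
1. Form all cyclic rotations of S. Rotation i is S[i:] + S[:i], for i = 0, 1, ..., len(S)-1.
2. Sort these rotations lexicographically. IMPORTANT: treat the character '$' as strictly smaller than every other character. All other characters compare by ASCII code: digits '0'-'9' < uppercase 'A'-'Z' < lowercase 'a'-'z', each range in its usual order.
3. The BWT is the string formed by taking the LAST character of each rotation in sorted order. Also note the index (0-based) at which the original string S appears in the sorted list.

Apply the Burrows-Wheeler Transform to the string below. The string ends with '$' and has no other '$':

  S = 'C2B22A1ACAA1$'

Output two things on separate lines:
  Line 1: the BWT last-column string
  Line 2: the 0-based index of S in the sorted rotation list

Answer: 1AAB2CA2C12$A
11

Derivation:
All 13 rotations (rotation i = S[i:]+S[:i]):
  rot[0] = C2B22A1ACAA1$
  rot[1] = 2B22A1ACAA1$C
  rot[2] = B22A1ACAA1$C2
  rot[3] = 22A1ACAA1$C2B
  rot[4] = 2A1ACAA1$C2B2
  rot[5] = A1ACAA1$C2B22
  rot[6] = 1ACAA1$C2B22A
  rot[7] = ACAA1$C2B22A1
  rot[8] = CAA1$C2B22A1A
  rot[9] = AA1$C2B22A1AC
  rot[10] = A1$C2B22A1ACA
  rot[11] = 1$C2B22A1ACAA
  rot[12] = $C2B22A1ACAA1
Sorted (with $ < everything):
  sorted[0] = $C2B22A1ACAA1  (last char: '1')
  sorted[1] = 1$C2B22A1ACAA  (last char: 'A')
  sorted[2] = 1ACAA1$C2B22A  (last char: 'A')
  sorted[3] = 22A1ACAA1$C2B  (last char: 'B')
  sorted[4] = 2A1ACAA1$C2B2  (last char: '2')
  sorted[5] = 2B22A1ACAA1$C  (last char: 'C')
  sorted[6] = A1$C2B22A1ACA  (last char: 'A')
  sorted[7] = A1ACAA1$C2B22  (last char: '2')
  sorted[8] = AA1$C2B22A1AC  (last char: 'C')
  sorted[9] = ACAA1$C2B22A1  (last char: '1')
  sorted[10] = B22A1ACAA1$C2  (last char: '2')
  sorted[11] = C2B22A1ACAA1$  (last char: '$')
  sorted[12] = CAA1$C2B22A1A  (last char: 'A')
Last column: 1AAB2CA2C12$A
Original string S is at sorted index 11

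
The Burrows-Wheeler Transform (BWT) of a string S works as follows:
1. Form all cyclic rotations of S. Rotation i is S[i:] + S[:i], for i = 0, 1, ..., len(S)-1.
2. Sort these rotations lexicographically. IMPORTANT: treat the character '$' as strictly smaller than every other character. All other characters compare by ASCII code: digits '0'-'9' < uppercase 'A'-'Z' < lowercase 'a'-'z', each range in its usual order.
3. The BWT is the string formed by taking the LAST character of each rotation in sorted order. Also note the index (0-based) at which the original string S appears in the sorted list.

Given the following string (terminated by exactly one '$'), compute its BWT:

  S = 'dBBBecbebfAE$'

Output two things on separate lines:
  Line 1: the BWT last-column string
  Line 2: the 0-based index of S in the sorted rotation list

All 13 rotations (rotation i = S[i:]+S[:i]):
  rot[0] = dBBBecbebfAE$
  rot[1] = BBBecbebfAE$d
  rot[2] = BBecbebfAE$dB
  rot[3] = BecbebfAE$dBB
  rot[4] = ecbebfAE$dBBB
  rot[5] = cbebfAE$dBBBe
  rot[6] = bebfAE$dBBBec
  rot[7] = ebfAE$dBBBecb
  rot[8] = bfAE$dBBBecbe
  rot[9] = fAE$dBBBecbeb
  rot[10] = AE$dBBBecbebf
  rot[11] = E$dBBBecbebfA
  rot[12] = $dBBBecbebfAE
Sorted (with $ < everything):
  sorted[0] = $dBBBecbebfAE  (last char: 'E')
  sorted[1] = AE$dBBBecbebf  (last char: 'f')
  sorted[2] = BBBecbebfAE$d  (last char: 'd')
  sorted[3] = BBecbebfAE$dB  (last char: 'B')
  sorted[4] = BecbebfAE$dBB  (last char: 'B')
  sorted[5] = E$dBBBecbebfA  (last char: 'A')
  sorted[6] = bebfAE$dBBBec  (last char: 'c')
  sorted[7] = bfAE$dBBBecbe  (last char: 'e')
  sorted[8] = cbebfAE$dBBBe  (last char: 'e')
  sorted[9] = dBBBecbebfAE$  (last char: '$')
  sorted[10] = ebfAE$dBBBecb  (last char: 'b')
  sorted[11] = ecbebfAE$dBBB  (last char: 'B')
  sorted[12] = fAE$dBBBecbeb  (last char: 'b')
Last column: EfdBBAcee$bBb
Original string S is at sorted index 9

Answer: EfdBBAcee$bBb
9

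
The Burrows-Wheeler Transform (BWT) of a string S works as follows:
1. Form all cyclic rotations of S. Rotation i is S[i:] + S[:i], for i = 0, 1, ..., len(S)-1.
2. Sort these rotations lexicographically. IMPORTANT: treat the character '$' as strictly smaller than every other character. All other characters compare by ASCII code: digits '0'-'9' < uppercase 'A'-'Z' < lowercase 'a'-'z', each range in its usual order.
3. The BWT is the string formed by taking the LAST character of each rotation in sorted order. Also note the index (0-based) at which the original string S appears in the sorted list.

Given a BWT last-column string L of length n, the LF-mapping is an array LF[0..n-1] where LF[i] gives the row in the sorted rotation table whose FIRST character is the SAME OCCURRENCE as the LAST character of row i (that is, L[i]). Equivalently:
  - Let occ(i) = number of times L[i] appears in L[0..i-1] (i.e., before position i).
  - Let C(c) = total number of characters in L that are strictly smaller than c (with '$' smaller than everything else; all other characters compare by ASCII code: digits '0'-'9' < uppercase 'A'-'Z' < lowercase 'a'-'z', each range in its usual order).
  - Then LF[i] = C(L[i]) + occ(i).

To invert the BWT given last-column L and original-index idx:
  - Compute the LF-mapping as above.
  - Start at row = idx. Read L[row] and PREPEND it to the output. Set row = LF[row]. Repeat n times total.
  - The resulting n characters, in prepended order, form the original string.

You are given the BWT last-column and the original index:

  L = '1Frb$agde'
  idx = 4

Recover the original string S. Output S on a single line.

LF mapping: 1 2 8 4 0 3 7 5 6
Walk LF starting at row 4, prepending L[row]:
  step 1: row=4, L[4]='$', prepend. Next row=LF[4]=0
  step 2: row=0, L[0]='1', prepend. Next row=LF[0]=1
  step 3: row=1, L[1]='F', prepend. Next row=LF[1]=2
  step 4: row=2, L[2]='r', prepend. Next row=LF[2]=8
  step 5: row=8, L[8]='e', prepend. Next row=LF[8]=6
  step 6: row=6, L[6]='g', prepend. Next row=LF[6]=7
  step 7: row=7, L[7]='d', prepend. Next row=LF[7]=5
  step 8: row=5, L[5]='a', prepend. Next row=LF[5]=3
  step 9: row=3, L[3]='b', prepend. Next row=LF[3]=4
Reversed output: badgerF1$

Answer: badgerF1$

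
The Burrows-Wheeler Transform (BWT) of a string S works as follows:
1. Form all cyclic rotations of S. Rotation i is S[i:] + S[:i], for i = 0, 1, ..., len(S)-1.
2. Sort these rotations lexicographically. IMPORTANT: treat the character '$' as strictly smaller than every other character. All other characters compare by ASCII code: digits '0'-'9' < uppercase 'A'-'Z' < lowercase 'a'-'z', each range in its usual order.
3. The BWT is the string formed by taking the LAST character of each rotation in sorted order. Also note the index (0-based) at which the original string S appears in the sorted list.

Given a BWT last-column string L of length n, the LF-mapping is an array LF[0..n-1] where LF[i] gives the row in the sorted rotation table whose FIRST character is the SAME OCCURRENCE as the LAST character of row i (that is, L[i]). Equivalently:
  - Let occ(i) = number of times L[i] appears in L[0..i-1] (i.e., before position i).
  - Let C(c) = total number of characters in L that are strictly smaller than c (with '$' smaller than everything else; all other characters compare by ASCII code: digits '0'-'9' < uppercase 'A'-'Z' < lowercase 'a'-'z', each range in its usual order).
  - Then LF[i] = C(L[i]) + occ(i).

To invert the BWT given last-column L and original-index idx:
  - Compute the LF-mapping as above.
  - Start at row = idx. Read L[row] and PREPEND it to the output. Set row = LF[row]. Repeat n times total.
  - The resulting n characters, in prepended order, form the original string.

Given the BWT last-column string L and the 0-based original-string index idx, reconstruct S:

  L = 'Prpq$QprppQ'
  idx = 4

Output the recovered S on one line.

LF mapping: 1 9 4 8 0 2 5 10 6 7 3
Walk LF starting at row 4, prepending L[row]:
  step 1: row=4, L[4]='$', prepend. Next row=LF[4]=0
  step 2: row=0, L[0]='P', prepend. Next row=LF[0]=1
  step 3: row=1, L[1]='r', prepend. Next row=LF[1]=9
  step 4: row=9, L[9]='p', prepend. Next row=LF[9]=7
  step 5: row=7, L[7]='r', prepend. Next row=LF[7]=10
  step 6: row=10, L[10]='Q', prepend. Next row=LF[10]=3
  step 7: row=3, L[3]='q', prepend. Next row=LF[3]=8
  step 8: row=8, L[8]='p', prepend. Next row=LF[8]=6
  step 9: row=6, L[6]='p', prepend. Next row=LF[6]=5
  step 10: row=5, L[5]='Q', prepend. Next row=LF[5]=2
  step 11: row=2, L[2]='p', prepend. Next row=LF[2]=4
Reversed output: pQppqQrprP$

Answer: pQppqQrprP$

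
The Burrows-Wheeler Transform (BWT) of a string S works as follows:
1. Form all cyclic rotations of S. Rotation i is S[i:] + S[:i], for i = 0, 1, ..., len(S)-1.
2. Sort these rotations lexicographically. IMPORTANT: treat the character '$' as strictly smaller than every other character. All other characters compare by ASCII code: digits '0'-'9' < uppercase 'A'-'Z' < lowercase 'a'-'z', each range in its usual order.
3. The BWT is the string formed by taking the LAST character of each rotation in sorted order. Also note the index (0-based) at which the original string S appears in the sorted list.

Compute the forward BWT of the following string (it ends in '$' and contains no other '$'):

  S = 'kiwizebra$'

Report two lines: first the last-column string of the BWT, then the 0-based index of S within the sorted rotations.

All 10 rotations (rotation i = S[i:]+S[:i]):
  rot[0] = kiwizebra$
  rot[1] = iwizebra$k
  rot[2] = wizebra$ki
  rot[3] = izebra$kiw
  rot[4] = zebra$kiwi
  rot[5] = ebra$kiwiz
  rot[6] = bra$kiwize
  rot[7] = ra$kiwizeb
  rot[8] = a$kiwizebr
  rot[9] = $kiwizebra
Sorted (with $ < everything):
  sorted[0] = $kiwizebra  (last char: 'a')
  sorted[1] = a$kiwizebr  (last char: 'r')
  sorted[2] = bra$kiwize  (last char: 'e')
  sorted[3] = ebra$kiwiz  (last char: 'z')
  sorted[4] = iwizebra$k  (last char: 'k')
  sorted[5] = izebra$kiw  (last char: 'w')
  sorted[6] = kiwizebra$  (last char: '$')
  sorted[7] = ra$kiwizeb  (last char: 'b')
  sorted[8] = wizebra$ki  (last char: 'i')
  sorted[9] = zebra$kiwi  (last char: 'i')
Last column: arezkw$bii
Original string S is at sorted index 6

Answer: arezkw$bii
6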